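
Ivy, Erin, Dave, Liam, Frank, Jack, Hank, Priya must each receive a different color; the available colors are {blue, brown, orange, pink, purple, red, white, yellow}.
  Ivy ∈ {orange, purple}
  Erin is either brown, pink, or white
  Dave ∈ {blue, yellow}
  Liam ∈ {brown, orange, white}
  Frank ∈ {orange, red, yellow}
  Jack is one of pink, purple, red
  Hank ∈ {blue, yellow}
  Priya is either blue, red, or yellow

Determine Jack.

Dave and Hank between them cover only {blue, yellow} — a naked pair. Remove those values from Frank, Priya.
Priya must be red (only option left). Remove red from Frank, Jack.
Frank has just one choice, so Frank = orange. Strike orange from Ivy, Liam.
That leaves Ivy = purple. Eliminate purple elsewhere: Jack.
So Jack = pink.

pink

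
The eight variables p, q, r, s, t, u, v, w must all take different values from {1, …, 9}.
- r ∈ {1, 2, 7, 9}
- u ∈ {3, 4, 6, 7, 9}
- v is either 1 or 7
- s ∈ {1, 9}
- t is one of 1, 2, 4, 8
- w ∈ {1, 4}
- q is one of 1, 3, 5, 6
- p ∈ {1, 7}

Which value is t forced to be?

p and v between them cover only {1, 7} — a naked pair. Remove those values from q, r, s, t, u, w.
s's domain is down to {9}, so s = 9. Strike 9 from r, u.
w's domain is down to {4}, so w = 4. Strike 4 from t, u.
r must be 2 (only option left). Strike 2 from t.
So t = 8.

8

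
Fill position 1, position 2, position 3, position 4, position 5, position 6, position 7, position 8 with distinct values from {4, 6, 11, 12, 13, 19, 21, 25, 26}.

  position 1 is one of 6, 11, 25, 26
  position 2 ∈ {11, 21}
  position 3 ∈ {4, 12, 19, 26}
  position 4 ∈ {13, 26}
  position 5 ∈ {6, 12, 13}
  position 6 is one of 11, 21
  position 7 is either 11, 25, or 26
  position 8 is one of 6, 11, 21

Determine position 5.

position 2 and position 6 share exactly the 2 values {11, 21}; by pigeonhole those values go to them, so strike 11, 21 from position 1, position 7, position 8.
position 8 must be 6 (only option left). So position 1, position 5 can't be 6.
The 2 variables position 1 and position 7 are confined to {25, 26}, which locks those values in; drop them from position 3, position 4.
That leaves position 4 = 13. Remove 13 from position 5.
So position 5 = 12.

12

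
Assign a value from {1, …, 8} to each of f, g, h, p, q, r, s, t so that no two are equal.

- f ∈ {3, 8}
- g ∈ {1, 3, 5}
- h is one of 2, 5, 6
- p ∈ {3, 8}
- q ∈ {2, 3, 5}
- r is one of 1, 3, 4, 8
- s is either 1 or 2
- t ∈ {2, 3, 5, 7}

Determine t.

The 8 variables together cover exactly {1, 2, 3, 4, 5, 6, 7, 8} — 8 values for 8 variables — and 4 appears only in r's list, so r = 4.
The 7 still-open variables together cover exactly {1, 2, 3, 5, 6, 7, 8} — 7 values for 7 variables — and 6 appears only in h's list, so h = 6.
Among the 6 still-open variables, 7 fits only t (and all 6 values in {1, 2, 3, 5, 7, 8} must be used), so t = 7.

7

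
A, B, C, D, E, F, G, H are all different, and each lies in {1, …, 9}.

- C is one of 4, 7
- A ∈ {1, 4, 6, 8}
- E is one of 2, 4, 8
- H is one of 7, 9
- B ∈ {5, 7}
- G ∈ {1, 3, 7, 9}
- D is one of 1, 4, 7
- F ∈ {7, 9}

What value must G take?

3

The 2 variables F and H are confined to {7, 9}, which locks those values in; drop them from B, C, D, G.
B has just one choice, so B = 5.
C has just one choice, so C = 4. Eliminate 4 elsewhere: A, D, E.
That leaves D = 1. Eliminate 1 elsewhere: A, G.
So G = 3.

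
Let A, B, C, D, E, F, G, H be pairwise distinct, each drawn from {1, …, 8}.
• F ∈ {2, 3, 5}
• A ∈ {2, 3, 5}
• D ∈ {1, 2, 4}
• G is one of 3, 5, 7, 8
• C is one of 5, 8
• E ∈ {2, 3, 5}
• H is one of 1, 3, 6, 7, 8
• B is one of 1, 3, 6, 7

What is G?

7

The 8 variables draw from only 8 values {1, 2, 3, 4, 5, 6, 7, 8}, so each is used; only D can be 4, hence D = 4.
The 3 variables A, E, F are confined to {2, 3, 5}, which locks those values in; drop them from B, C, G, H.
C's domain is down to {8}, so C = 8. So G, H can't be 8.
So G = 7.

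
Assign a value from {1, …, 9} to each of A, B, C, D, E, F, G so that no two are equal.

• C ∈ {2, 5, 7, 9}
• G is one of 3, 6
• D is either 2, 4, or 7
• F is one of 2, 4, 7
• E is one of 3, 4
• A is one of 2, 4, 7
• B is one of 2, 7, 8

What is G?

The 3 variables A, D, F are confined to {2, 4, 7}, which locks those values in; drop them from B, C, E.
B must be 8 (only option left).
E has just one choice, so E = 3. Remove 3 from G.
So G = 6.

6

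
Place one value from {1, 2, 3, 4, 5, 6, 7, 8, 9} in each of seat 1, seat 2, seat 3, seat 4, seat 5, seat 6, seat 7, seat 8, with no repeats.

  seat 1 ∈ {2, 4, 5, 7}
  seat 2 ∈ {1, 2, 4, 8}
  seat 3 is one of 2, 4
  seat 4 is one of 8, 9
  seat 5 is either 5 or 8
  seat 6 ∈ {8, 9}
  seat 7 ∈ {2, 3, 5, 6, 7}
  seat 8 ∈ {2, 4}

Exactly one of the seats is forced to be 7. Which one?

seat 1

seat 3 and seat 8 between them cover only {2, 4} — a naked pair. Remove those values from seat 1, seat 2, seat 7.
seat 4 and seat 6 share exactly the 2 values {8, 9}; by pigeonhole those values go to them, so strike 8, 9 from seat 2, seat 5.
seat 2's domain is down to {1}, so seat 2 = 1.
That leaves seat 5 = 5. Strike 5 from seat 1, seat 7.
So 7 goes to seat 1.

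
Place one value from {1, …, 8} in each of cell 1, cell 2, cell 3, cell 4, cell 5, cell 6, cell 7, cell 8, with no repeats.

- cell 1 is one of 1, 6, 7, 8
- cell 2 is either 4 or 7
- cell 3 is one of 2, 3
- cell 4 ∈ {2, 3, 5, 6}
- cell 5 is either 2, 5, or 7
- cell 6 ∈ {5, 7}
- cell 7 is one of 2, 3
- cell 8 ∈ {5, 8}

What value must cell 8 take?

8

Among the 8 variables, 1 fits only cell 1 (and all 8 values in {1, 2, 3, 4, 5, 6, 7, 8} must be used), so cell 1 = 1.
The 7 still-open variables together cover exactly {2, 3, 4, 5, 6, 7, 8} — 7 values for 7 variables — and 4 appears only in cell 2's list, so cell 2 = 4.
The 6 still-open variables draw from only 6 values {2, 3, 5, 6, 7, 8}, so each is used; only cell 4 can be 6, hence cell 4 = 6.
The 5 still-open variables draw from only 5 values {2, 3, 5, 7, 8}, so each is used; only cell 8 can be 8, hence cell 8 = 8.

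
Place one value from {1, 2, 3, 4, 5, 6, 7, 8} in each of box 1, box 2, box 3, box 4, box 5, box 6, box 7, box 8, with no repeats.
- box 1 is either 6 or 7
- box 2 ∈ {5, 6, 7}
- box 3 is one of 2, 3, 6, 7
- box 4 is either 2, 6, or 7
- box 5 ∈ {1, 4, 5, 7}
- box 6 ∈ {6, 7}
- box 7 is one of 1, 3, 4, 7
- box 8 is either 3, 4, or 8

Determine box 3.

3

Among the 8 variables, 8 fits only box 8 (and all 8 values in {1, 2, 3, 4, 5, 6, 7, 8} must be used), so box 8 = 8.
The 2 variables box 1 and box 6 are confined to {6, 7}, which locks those values in; drop them from box 2, box 3, box 4, box 5, box 7.
box 2 must be 5 (only option left). Eliminate 5 elsewhere: box 5.
box 4 must be 2 (only option left). Eliminate 2 elsewhere: box 3.
So box 3 = 3.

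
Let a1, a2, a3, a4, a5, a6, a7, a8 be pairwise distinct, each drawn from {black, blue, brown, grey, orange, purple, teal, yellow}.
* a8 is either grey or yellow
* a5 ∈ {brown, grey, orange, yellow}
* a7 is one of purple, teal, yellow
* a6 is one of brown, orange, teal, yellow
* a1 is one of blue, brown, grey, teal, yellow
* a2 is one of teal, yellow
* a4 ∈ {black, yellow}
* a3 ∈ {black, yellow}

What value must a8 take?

The 8 variables together cover exactly {black, blue, brown, grey, orange, purple, teal, yellow} — 8 values for 8 variables — and blue appears only in a1's list, so a1 = blue.
The 7 still-open variables together cover exactly {black, brown, grey, orange, purple, teal, yellow} — 7 values for 7 variables — and purple appears only in a7's list, so a7 = purple.
The 2 variables a3 and a4 are confined to {black, yellow}, which locks those values in; drop them from a2, a5, a6, a8.
So a8 = grey.

grey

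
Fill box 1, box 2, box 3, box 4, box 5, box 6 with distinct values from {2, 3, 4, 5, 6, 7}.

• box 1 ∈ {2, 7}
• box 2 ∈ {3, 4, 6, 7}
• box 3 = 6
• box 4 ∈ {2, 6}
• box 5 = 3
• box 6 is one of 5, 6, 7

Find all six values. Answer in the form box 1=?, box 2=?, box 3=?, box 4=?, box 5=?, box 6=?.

box 3 must be 6 (only option left). Strike 6 from box 2, box 4, box 6.
That leaves box 4 = 2. So box 1 can't be 2.
box 5 has just one choice, so box 5 = 3. Remove 3 from box 2.
box 1 has just one choice, so box 1 = 7. So box 2, box 6 can't be 7.
That leaves box 2 = 4.
box 6's domain is down to {5}, so box 6 = 5.

box 1=7, box 2=4, box 3=6, box 4=2, box 5=3, box 6=5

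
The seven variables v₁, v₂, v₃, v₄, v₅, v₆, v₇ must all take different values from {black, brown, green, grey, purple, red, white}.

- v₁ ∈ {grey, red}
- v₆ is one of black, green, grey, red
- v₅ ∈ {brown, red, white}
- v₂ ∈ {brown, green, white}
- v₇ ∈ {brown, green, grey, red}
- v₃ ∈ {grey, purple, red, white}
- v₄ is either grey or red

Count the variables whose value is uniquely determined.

2

The 7 variables draw from only 7 values {black, brown, green, grey, purple, red, white}, so each is used; only v₆ can be black, hence v₆ = black.
Among the 6 still-open variables, purple fits only v₃ (and all 6 values in {brown, green, grey, purple, red, white} must be used), so v₃ = purple.
The 2 variables v₁ and v₄ are confined to {grey, red}, which locks those values in; drop them from v₅, v₇.
Determined: v₃=purple, v₆=black. The other variables each still have more than one consistent value. That makes 2.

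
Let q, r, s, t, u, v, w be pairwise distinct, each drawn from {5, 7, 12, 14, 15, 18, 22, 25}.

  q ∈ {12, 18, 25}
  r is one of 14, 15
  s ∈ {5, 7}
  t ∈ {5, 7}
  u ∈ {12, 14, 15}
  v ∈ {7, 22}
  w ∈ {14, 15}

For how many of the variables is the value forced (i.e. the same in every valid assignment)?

The 2 variables r and w are confined to {14, 15}, which locks those values in; drop them from u.
u must be 12 (only option left). So q can't be 12.
s and t share exactly the 2 values {5, 7}; by pigeonhole those values go to them, so strike 5, 7 from v.
v must be 22 (only option left).
Determined: u=12, v=22. The other variables each still have more than one consistent value. That makes 2.

2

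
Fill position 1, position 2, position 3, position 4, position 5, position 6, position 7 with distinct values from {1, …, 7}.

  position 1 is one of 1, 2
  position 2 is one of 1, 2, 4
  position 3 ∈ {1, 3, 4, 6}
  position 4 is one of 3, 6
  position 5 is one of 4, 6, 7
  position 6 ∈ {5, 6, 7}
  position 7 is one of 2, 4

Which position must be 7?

Among the 7 variables, 5 fits only position 6 (and all 7 values in {1, 2, 3, 4, 5, 6, 7} must be used), so position 6 = 5.
The 6 still-open variables together cover exactly {1, 2, 3, 4, 6, 7} — 6 values for 6 variables — and 7 appears only in position 5's list, so position 5 = 7.

position 5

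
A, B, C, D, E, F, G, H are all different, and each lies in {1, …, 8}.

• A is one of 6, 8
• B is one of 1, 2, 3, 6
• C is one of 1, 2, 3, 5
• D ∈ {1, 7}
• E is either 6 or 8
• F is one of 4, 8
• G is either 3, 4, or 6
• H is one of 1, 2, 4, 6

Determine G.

Among the 8 variables, 5 fits only C (and all 8 values in {1, 2, 3, 4, 5, 6, 7, 8} must be used), so C = 5.
The 7 still-open variables draw from only 7 values {1, 2, 3, 4, 6, 7, 8}, so each is used; only D can be 7, hence D = 7.
A and E share exactly the 2 values {6, 8}; by pigeonhole those values go to them, so strike 6, 8 from B, F, G, H.
F has just one choice, so F = 4. Eliminate 4 elsewhere: G, H.
So G = 3.

3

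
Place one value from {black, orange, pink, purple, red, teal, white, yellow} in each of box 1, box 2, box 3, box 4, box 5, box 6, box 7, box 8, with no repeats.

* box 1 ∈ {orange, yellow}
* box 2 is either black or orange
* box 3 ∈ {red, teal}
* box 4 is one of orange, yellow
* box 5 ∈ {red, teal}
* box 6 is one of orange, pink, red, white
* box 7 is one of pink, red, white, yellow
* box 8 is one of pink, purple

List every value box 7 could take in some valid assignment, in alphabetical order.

pink, white

Among the 8 variables, black fits only box 2 (and all 8 values in {black, orange, pink, purple, red, teal, white, yellow} must be used), so box 2 = black.
Among the 7 still-open variables, purple fits only box 8 (and all 7 values in {orange, pink, purple, red, teal, white, yellow} must be used), so box 8 = purple.
box 1 and box 4 between them cover only {orange, yellow} — a naked pair. Remove those values from box 6, box 7.
box 3 and box 5 between them cover only {red, teal} — a naked pair. Remove those values from box 6, box 7.
No further eliminations apply; box 7 can still be any of pink, white.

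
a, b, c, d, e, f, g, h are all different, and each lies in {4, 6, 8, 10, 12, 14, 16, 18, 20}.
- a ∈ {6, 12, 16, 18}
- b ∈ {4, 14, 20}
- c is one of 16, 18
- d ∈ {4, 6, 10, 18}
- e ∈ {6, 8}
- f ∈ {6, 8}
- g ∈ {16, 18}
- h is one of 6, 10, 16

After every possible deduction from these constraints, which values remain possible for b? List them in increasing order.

14, 20

c and g between them cover only {16, 18} — a naked pair. Remove those values from a, d, h.
The 2 variables e and f are confined to {6, 8}, which locks those values in; drop them from a, d, h.
a has just one choice, so a = 12.
h has just one choice, so h = 10. Strike 10 from d.
d has just one choice, so d = 4. So b can't be 4.
No further eliminations apply; b can still be any of 14, 20.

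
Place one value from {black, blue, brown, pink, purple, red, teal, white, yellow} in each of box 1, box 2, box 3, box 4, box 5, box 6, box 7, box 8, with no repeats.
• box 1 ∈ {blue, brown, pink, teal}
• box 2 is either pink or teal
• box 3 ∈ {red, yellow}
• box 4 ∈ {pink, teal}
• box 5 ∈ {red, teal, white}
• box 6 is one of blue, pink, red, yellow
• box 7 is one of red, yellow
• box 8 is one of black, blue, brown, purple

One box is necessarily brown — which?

The 2 variables box 2 and box 4 are confined to {pink, teal}, which locks those values in; drop them from box 1, box 5, box 6.
box 3 and box 7 between them cover only {red, yellow} — a naked pair. Remove those values from box 5, box 6.
box 5 has just one choice, so box 5 = white.
box 6 has just one choice, so box 6 = blue. So box 1, box 8 can't be blue.
So brown goes to box 1.

box 1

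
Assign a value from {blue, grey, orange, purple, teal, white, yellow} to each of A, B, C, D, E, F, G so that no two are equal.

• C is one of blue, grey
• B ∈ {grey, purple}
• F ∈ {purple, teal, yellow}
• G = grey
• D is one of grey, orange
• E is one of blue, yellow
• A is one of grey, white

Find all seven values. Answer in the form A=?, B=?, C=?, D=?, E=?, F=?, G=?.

A=white, B=purple, C=blue, D=orange, E=yellow, F=teal, G=grey

G must be grey (only option left). Remove grey from A, B, C, D.
A's domain is down to {white}, so A = white.
B's domain is down to {purple}, so B = purple. So F can't be purple.
C must be blue (only option left). So E can't be blue.
That leaves D = orange.
E's domain is down to {yellow}, so E = yellow. So F can't be yellow.
F's domain is down to {teal}, so F = teal.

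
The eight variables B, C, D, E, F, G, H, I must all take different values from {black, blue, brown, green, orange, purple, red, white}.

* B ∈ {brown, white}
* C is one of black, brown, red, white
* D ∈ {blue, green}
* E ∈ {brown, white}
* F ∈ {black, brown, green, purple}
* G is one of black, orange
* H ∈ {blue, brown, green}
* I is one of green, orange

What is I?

orange

Among the 8 variables, purple fits only F (and all 8 values in {black, blue, brown, green, orange, purple, red, white} must be used), so F = purple.
Among the 7 still-open variables, red fits only C (and all 7 values in {black, blue, brown, green, orange, red, white} must be used), so C = red.
The 6 still-open variables together cover exactly {black, blue, brown, green, orange, white} — 6 values for 6 variables — and black appears only in G's list, so G = black.
The 5 still-open variables together cover exactly {blue, brown, green, orange, white} — 5 values for 5 variables — and orange appears only in I's list, so I = orange.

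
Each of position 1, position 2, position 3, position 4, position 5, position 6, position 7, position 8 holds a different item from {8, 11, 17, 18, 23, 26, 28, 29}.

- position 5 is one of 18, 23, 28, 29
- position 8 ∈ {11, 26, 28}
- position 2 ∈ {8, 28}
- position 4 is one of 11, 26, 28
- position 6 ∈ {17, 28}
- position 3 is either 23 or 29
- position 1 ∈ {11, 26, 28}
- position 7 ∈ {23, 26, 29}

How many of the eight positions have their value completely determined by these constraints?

Among the 8 variables, 8 fits only position 2 (and all 8 values in {8, 11, 17, 18, 23, 26, 28, 29} must be used), so position 2 = 8.
The 7 still-open variables together cover exactly {11, 17, 18, 23, 26, 28, 29} — 7 values for 7 variables — and 17 appears only in position 6's list, so position 6 = 17.
The 6 still-open variables draw from only 6 values {11, 18, 23, 26, 28, 29}, so each is used; only position 5 can be 18, hence position 5 = 18.
position 1, position 4, position 8 share exactly the 3 values {11, 26, 28}; by pigeonhole those values go to them, so strike 11, 26, 28 from position 7.
Determined: position 2=8, position 5=18, position 6=17. The other positions each still have more than one consistent value. That makes 3.

3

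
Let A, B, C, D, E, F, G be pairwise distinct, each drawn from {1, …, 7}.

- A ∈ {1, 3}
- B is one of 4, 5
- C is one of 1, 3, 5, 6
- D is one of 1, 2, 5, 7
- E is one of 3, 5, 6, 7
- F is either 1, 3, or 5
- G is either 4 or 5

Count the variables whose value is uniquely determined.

3

The 7 variables together cover exactly {1, 2, 3, 4, 5, 6, 7} — 7 values for 7 variables — and 2 appears only in D's list, so D = 2.
Among the 6 still-open variables, 7 fits only E (and all 6 values in {1, 3, 4, 5, 6, 7} must be used), so E = 7.
The 5 still-open variables together cover exactly {1, 3, 4, 5, 6} — 5 values for 5 variables — and 6 appears only in C's list, so C = 6.
B and G between them cover only {4, 5} — a naked pair. Remove those values from F.
Determined: C=6, D=2, E=7. The other variables each still have more than one consistent value. That makes 3.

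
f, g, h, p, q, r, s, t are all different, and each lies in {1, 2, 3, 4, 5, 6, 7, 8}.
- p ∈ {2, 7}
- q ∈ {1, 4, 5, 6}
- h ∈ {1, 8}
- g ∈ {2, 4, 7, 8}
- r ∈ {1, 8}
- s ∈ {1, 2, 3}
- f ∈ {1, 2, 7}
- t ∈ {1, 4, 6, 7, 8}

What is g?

The 8 variables draw from only 8 values {1, 2, 3, 4, 5, 6, 7, 8}, so each is used; only s can be 3, hence s = 3.
Among the 7 still-open variables, 5 fits only q (and all 7 values in {1, 2, 4, 5, 6, 7, 8} must be used), so q = 5.
The 6 still-open variables draw from only 6 values {1, 2, 4, 6, 7, 8}, so each is used; only t can be 6, hence t = 6.
Among the 5 still-open variables, 4 fits only g (and all 5 values in {1, 2, 4, 7, 8} must be used), so g = 4.

4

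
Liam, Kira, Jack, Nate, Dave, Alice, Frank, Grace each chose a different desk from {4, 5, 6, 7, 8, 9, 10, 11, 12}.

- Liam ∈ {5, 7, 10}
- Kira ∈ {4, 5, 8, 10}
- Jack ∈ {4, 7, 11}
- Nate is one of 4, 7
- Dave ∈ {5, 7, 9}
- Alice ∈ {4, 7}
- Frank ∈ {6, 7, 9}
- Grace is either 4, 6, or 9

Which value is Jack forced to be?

11

The 8 variables draw from only 8 values {4, 5, 6, 7, 8, 9, 10, 11}, so each is used; only Kira can be 8, hence Kira = 8.
Among the 7 still-open variables, 10 fits only Liam (and all 7 values in {4, 5, 6, 7, 9, 10, 11} must be used), so Liam = 10.
Among the 6 still-open variables, 5 fits only Dave (and all 6 values in {4, 5, 6, 7, 9, 11} must be used), so Dave = 5.
The 5 still-open variables together cover exactly {4, 6, 7, 9, 11} — 5 values for 5 variables — and 11 appears only in Jack's list, so Jack = 11.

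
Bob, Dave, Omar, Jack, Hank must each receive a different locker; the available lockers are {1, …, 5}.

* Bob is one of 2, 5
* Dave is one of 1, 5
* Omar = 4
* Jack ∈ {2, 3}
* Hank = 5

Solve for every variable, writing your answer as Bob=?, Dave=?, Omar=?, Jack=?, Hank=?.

Bob=2, Dave=1, Omar=4, Jack=3, Hank=5

Omar must be 4 (only option left).
Hank has just one choice, so Hank = 5. Eliminate 5 elsewhere: Bob, Dave.
Bob's domain is down to {2}, so Bob = 2. Strike 2 from Jack.
That leaves Dave = 1.
Jack has just one choice, so Jack = 3.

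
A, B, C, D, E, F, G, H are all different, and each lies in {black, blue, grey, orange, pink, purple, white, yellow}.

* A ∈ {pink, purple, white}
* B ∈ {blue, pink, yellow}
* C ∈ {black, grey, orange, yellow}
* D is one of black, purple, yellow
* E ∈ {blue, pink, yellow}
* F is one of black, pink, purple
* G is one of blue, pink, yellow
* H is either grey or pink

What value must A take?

white

The 8 variables together cover exactly {black, blue, grey, orange, pink, purple, white, yellow} — 8 values for 8 variables — and orange appears only in C's list, so C = orange.
The 7 still-open variables together cover exactly {black, blue, grey, pink, purple, white, yellow} — 7 values for 7 variables — and grey appears only in H's list, so H = grey.
The 6 still-open variables draw from only 6 values {black, blue, pink, purple, white, yellow}, so each is used; only A can be white, hence A = white.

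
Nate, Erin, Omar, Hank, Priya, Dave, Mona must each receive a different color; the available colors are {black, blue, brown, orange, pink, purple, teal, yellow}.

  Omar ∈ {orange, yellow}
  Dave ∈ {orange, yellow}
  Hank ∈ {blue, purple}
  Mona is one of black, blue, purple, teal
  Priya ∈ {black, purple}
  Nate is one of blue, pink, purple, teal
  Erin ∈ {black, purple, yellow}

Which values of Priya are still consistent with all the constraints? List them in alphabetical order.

black, purple

The 7 variables draw from only 7 values {black, blue, orange, pink, purple, teal, yellow}, so each is used; only Nate can be pink, hence Nate = pink.
The 6 still-open variables draw from only 6 values {black, blue, orange, purple, teal, yellow}, so each is used; only Mona can be teal, hence Mona = teal.
Among the 5 still-open variables, blue fits only Hank (and all 5 values in {black, blue, orange, purple, yellow} must be used), so Hank = blue.
Omar and Dave share exactly the 2 values {orange, yellow}; by pigeonhole those values go to them, so strike orange, yellow from Erin.
No further eliminations apply; Priya can still be any of black, purple.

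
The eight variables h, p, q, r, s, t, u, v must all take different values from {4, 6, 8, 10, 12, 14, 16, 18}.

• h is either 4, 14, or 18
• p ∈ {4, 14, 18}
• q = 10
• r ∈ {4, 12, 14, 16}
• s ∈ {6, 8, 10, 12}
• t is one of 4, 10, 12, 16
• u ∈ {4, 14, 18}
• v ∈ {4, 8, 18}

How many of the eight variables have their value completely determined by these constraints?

3

q's domain is down to {10}, so q = 10. Eliminate 10 elsewhere: s, t.
The 7 still-open variables draw from only 7 values {4, 6, 8, 12, 14, 16, 18}, so each is used; only s can be 6, hence s = 6.
Among the 6 still-open variables, 8 fits only v (and all 6 values in {4, 8, 12, 14, 16, 18} must be used), so v = 8.
h, p, u between them cover only {4, 14, 18} — a naked triple. Remove those values from r, t.
Determined: q=10, s=6, v=8. The other variables each still have more than one consistent value. That makes 3.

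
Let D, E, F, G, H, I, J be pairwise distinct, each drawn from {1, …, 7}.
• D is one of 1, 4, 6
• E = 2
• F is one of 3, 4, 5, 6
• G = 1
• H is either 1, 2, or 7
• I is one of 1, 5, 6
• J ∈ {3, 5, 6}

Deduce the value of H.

E has just one choice, so E = 2. Strike 2 from H.
G must be 1 (only option left). Eliminate 1 elsewhere: D, H, I.
So H = 7.

7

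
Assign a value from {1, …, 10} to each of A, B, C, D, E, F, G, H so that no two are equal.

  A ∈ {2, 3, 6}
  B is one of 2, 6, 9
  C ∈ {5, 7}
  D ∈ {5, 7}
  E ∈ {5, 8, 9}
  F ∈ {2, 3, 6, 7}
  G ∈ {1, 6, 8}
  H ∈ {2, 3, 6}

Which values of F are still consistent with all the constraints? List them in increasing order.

The 8 variables draw from only 8 values {1, 2, 3, 5, 6, 7, 8, 9}, so each is used; only G can be 1, hence G = 1.
The 7 still-open variables together cover exactly {2, 3, 5, 6, 7, 8, 9} — 7 values for 7 variables — and 8 appears only in E's list, so E = 8.
The 6 still-open variables together cover exactly {2, 3, 5, 6, 7, 9} — 6 values for 6 variables — and 9 appears only in B's list, so B = 9.
The 2 variables C and D are confined to {5, 7}, which locks those values in; drop them from F.
No further eliminations apply; F can still be any of 2, 3, 6.

2, 3, 6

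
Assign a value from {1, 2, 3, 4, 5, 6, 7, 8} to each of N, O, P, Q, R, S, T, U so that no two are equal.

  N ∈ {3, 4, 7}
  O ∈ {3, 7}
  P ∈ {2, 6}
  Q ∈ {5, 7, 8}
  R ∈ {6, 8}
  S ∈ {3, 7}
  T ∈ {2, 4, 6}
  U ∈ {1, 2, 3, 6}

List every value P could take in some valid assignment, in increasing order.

2, 6

The 8 variables draw from only 8 values {1, 2, 3, 4, 5, 6, 7, 8}, so each is used; only U can be 1, hence U = 1.
The 7 still-open variables draw from only 7 values {2, 3, 4, 5, 6, 7, 8}, so each is used; only Q can be 5, hence Q = 5.
Among the 6 still-open variables, 8 fits only R (and all 6 values in {2, 3, 4, 6, 7, 8} must be used), so R = 8.
The 2 variables O and S are confined to {3, 7}, which locks those values in; drop them from N.
N has just one choice, so N = 4. So T can't be 4.
No further eliminations apply; P can still be any of 2, 6.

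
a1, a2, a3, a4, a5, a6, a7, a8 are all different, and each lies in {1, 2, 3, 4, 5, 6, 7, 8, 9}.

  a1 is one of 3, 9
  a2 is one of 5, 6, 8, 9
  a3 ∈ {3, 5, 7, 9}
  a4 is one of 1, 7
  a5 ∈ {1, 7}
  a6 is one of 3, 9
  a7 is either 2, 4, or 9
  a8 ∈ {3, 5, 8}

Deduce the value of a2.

a1 and a6 share exactly the 2 values {3, 9}; by pigeonhole those values go to them, so strike 3, 9 from a2, a3, a7, a8.
The 2 variables a4 and a5 are confined to {1, 7}, which locks those values in; drop them from a3.
a3 must be 5 (only option left). Strike 5 from a2, a8.
That leaves a8 = 8. So a2 can't be 8.
So a2 = 6.

6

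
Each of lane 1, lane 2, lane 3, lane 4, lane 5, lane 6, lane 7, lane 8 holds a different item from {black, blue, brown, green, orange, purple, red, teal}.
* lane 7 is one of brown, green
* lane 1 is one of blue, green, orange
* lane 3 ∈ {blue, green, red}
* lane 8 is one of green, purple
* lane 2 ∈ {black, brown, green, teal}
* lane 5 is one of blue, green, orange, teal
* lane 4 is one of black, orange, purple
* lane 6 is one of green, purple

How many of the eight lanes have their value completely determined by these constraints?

The 8 variables together cover exactly {black, blue, brown, green, orange, purple, red, teal} — 8 values for 8 variables — and red appears only in lane 3's list, so lane 3 = red.
lane 6 and lane 8 between them cover only {green, purple} — a naked pair. Remove those values from lane 1, lane 2, lane 4, lane 5, lane 7.
That leaves lane 7 = brown. Remove brown from lane 2.
Determined: lane 3=red, lane 7=brown. The other lanes each still have more than one consistent value. That makes 2.

2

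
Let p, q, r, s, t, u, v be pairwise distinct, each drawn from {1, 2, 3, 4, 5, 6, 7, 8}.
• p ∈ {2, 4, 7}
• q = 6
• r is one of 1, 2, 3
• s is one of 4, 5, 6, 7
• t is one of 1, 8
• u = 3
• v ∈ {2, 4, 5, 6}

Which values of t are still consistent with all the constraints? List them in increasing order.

1, 8

q has just one choice, so q = 6. So s, v can't be 6.
u's domain is down to {3}, so u = 3. So r can't be 3.
No further eliminations apply; t can still be any of 1, 8.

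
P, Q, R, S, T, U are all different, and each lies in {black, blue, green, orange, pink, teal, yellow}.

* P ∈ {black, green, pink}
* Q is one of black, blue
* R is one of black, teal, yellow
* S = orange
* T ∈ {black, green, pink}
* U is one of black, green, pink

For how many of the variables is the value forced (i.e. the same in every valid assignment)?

S has just one choice, so S = orange.
P, T, U between them cover only {black, green, pink} — a naked triple. Remove those values from Q, R.
Q must be blue (only option left).
Determined: Q=blue, S=orange. The other variables each still have more than one consistent value. That makes 2.

2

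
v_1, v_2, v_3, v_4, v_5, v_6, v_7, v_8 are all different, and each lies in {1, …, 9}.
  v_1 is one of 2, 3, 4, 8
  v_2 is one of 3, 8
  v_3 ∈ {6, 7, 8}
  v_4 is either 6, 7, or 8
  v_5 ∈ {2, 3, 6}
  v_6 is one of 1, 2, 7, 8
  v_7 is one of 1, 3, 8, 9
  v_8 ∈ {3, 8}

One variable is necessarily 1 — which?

Among the 8 variables, 4 fits only v_1 (and all 8 values in {1, 2, 3, 4, 6, 7, 8, 9} must be used), so v_1 = 4.
Among the 7 still-open variables, 9 fits only v_7 (and all 7 values in {1, 2, 3, 6, 7, 8, 9} must be used), so v_7 = 9.
The 6 still-open variables draw from only 6 values {1, 2, 3, 6, 7, 8}, so each is used; only v_6 can be 1, hence v_6 = 1.

v_6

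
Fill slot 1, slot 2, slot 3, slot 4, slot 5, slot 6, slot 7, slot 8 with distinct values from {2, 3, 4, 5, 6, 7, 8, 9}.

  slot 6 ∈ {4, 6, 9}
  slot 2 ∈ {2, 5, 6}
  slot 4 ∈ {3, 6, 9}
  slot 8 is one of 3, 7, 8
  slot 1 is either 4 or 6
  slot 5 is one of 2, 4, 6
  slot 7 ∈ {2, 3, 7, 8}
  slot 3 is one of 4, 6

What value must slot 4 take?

The 8 variables draw from only 8 values {2, 3, 4, 5, 6, 7, 8, 9}, so each is used; only slot 2 can be 5, hence slot 2 = 5.
slot 1 and slot 3 between them cover only {4, 6} — a naked pair. Remove those values from slot 4, slot 5, slot 6.
slot 5's domain is down to {2}, so slot 5 = 2. So slot 7 can't be 2.
That leaves slot 6 = 9. So slot 4 can't be 9.
So slot 4 = 3.

3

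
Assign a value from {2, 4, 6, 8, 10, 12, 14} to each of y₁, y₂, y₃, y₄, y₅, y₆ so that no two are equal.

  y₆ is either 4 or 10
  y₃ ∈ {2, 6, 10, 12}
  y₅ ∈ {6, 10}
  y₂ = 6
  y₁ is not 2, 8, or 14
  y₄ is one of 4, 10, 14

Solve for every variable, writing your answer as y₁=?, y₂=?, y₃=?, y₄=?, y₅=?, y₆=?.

y₁=12, y₂=6, y₃=2, y₄=14, y₅=10, y₆=4

y₂ must be 6 (only option left). Remove 6 from y₁, y₃, y₅.
y₅ must be 10 (only option left). Strike 10 from y₁, y₃, y₄, y₆.
y₆ must be 4 (only option left). Eliminate 4 elsewhere: y₁, y₄.
y₁ has just one choice, so y₁ = 12. So y₃ can't be 12.
y₃ has just one choice, so y₃ = 2.
y₄ must be 14 (only option left).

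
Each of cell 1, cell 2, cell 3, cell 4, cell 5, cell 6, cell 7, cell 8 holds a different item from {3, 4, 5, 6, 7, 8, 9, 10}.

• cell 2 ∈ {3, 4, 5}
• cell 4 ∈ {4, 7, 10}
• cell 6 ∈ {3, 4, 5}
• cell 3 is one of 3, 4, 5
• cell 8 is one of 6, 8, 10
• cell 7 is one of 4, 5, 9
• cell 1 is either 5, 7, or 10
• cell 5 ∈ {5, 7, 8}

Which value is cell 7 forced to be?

9

The 8 variables together cover exactly {3, 4, 5, 6, 7, 8, 9, 10} — 8 values for 8 variables — and 6 appears only in cell 8's list, so cell 8 = 6.
The 7 still-open variables draw from only 7 values {3, 4, 5, 7, 8, 9, 10}, so each is used; only cell 5 can be 8, hence cell 5 = 8.
Among the 6 still-open variables, 9 fits only cell 7 (and all 6 values in {3, 4, 5, 7, 9, 10} must be used), so cell 7 = 9.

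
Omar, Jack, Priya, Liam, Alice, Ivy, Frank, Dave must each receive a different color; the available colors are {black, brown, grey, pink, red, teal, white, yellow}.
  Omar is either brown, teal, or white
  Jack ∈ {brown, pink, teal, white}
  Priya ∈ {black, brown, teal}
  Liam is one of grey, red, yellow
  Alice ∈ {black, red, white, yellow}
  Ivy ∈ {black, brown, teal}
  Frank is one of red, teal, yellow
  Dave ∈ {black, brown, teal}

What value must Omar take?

The 8 variables together cover exactly {black, brown, grey, pink, red, teal, white, yellow} — 8 values for 8 variables — and grey appears only in Liam's list, so Liam = grey.
Among the 7 still-open variables, pink fits only Jack (and all 7 values in {black, brown, pink, red, teal, white, yellow} must be used), so Jack = pink.
The 3 variables Priya, Ivy, Dave are confined to {black, brown, teal}, which locks those values in; drop them from Omar, Alice, Frank.
So Omar = white.

white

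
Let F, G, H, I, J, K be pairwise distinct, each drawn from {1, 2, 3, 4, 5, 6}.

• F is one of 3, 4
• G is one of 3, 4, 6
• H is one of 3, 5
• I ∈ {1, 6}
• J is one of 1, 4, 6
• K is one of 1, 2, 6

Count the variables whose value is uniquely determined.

2

The 6 variables together cover exactly {1, 2, 3, 4, 5, 6} — 6 values for 6 variables — and 2 appears only in K's list, so K = 2.
The 5 still-open variables draw from only 5 values {1, 3, 4, 5, 6}, so each is used; only H can be 5, hence H = 5.
Determined: H=5, K=2. The other variables each still have more than one consistent value. That makes 2.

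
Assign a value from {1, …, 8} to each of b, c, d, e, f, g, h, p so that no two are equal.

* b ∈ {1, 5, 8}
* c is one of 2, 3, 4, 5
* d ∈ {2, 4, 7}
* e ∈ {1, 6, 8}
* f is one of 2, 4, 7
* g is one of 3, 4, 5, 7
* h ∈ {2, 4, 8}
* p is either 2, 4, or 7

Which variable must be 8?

h

The 8 variables together cover exactly {1, 2, 3, 4, 5, 6, 7, 8} — 8 values for 8 variables — and 6 appears only in e's list, so e = 6.
The 7 still-open variables together cover exactly {1, 2, 3, 4, 5, 7, 8} — 7 values for 7 variables — and 1 appears only in b's list, so b = 1.
The 6 still-open variables draw from only 6 values {2, 3, 4, 5, 7, 8}, so each is used; only h can be 8, hence h = 8.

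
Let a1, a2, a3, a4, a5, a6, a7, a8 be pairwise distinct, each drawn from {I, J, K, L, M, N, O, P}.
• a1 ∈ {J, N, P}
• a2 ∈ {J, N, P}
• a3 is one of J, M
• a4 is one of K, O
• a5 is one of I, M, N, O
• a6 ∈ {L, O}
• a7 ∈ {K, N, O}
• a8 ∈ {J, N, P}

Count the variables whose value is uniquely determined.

The 8 variables together cover exactly {I, J, K, L, M, N, O, P} — 8 values for 8 variables — and I appears only in a5's list, so a5 = I.
The 7 still-open variables together cover exactly {J, K, L, M, N, O, P} — 7 values for 7 variables — and L appears only in a6's list, so a6 = L.
The 6 still-open variables draw from only 6 values {J, K, M, N, O, P}, so each is used; only a3 can be M, hence a3 = M.
a1, a2, a8 share exactly the 3 values {J, N, P}; by pigeonhole those values go to them, so strike J, N, P from a7.
Determined: a3=M, a5=I, a6=L. The other variables each still have more than one consistent value. That makes 3.

3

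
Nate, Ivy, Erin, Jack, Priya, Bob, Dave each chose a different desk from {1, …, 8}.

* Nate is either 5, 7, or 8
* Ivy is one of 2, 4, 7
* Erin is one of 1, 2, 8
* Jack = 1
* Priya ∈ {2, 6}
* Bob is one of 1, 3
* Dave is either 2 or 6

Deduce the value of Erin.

8

Jack must be 1 (only option left). So Erin, Bob can't be 1.
Bob's domain is down to {3}, so Bob = 3.
Priya and Dave share exactly the 2 values {2, 6}; by pigeonhole those values go to them, so strike 2, 6 from Ivy, Erin.
So Erin = 8.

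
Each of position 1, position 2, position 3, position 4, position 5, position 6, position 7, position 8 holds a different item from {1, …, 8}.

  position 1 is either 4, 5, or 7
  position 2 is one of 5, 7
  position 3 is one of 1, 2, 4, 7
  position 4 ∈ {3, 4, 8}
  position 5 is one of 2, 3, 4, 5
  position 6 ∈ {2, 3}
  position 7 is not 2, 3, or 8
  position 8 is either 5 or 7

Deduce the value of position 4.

8

The 8 variables together cover exactly {1, 2, 3, 4, 5, 6, 7, 8} — 8 values for 8 variables — and 6 appears only in position 7's list, so position 7 = 6.
The 7 still-open variables draw from only 7 values {1, 2, 3, 4, 5, 7, 8}, so each is used; only position 3 can be 1, hence position 3 = 1.
Among the 6 still-open variables, 8 fits only position 4 (and all 6 values in {2, 3, 4, 5, 7, 8} must be used), so position 4 = 8.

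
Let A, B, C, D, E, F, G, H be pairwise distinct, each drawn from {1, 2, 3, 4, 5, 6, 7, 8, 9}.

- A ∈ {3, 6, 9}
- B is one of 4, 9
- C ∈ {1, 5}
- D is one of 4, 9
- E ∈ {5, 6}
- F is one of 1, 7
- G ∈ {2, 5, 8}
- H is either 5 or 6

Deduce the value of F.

B and D share exactly the 2 values {4, 9}; by pigeonhole those values go to them, so strike 4, 9 from A.
E and H share exactly the 2 values {5, 6}; by pigeonhole those values go to them, so strike 5, 6 from A, C, G.
A must be 3 (only option left).
C must be 1 (only option left). Strike 1 from F.
So F = 7.

7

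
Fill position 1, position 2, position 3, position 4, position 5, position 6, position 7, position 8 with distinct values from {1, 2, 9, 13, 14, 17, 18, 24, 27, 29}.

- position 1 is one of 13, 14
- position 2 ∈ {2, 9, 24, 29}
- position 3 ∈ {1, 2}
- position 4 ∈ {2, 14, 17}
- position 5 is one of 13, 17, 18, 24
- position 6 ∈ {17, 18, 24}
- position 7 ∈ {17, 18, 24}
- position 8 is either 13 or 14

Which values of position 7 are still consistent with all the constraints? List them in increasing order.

position 1 and position 8 share exactly the 2 values {13, 14}; by pigeonhole those values go to them, so strike 13, 14 from position 4, position 5.
position 5, position 6, position 7 share exactly the 3 values {17, 18, 24}; by pigeonhole those values go to them, so strike 17, 18, 24 from position 2, position 4.
That leaves position 4 = 2. Remove 2 from position 2, position 3.
That leaves position 3 = 1.
No further eliminations apply; position 7 can still be any of 17, 18, 24.

17, 18, 24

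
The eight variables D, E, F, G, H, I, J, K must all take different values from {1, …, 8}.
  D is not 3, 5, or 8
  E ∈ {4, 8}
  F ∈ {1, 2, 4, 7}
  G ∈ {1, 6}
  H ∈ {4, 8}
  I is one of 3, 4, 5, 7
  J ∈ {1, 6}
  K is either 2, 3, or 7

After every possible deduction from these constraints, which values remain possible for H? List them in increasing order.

4, 8

The 8 variables together cover exactly {1, 2, 3, 4, 5, 6, 7, 8} — 8 values for 8 variables — and 5 appears only in I's list, so I = 5.
The 7 still-open variables together cover exactly {1, 2, 3, 4, 6, 7, 8} — 7 values for 7 variables — and 3 appears only in K's list, so K = 3.
The 2 variables E and H are confined to {4, 8}, which locks those values in; drop them from D, F.
The 2 variables G and J are confined to {1, 6}, which locks those values in; drop them from D, F.
No further eliminations apply; H can still be any of 4, 8.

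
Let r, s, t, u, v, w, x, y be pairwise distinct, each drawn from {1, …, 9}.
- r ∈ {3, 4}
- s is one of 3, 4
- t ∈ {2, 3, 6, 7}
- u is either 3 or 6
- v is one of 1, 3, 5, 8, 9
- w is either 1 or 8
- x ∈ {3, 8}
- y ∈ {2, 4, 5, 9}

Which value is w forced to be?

r and s between them cover only {3, 4} — a naked pair. Remove those values from t, u, v, x, y.
u must be 6 (only option left). So t can't be 6.
x must be 8 (only option left). Eliminate 8 elsewhere: v, w.
So w = 1.

1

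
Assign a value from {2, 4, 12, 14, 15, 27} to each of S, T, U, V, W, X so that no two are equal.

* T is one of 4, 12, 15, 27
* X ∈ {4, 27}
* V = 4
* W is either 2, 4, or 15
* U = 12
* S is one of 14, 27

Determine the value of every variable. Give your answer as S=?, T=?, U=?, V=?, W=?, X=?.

U's domain is down to {12}, so U = 12. Eliminate 12 elsewhere: T.
That leaves V = 4. Strike 4 from T, W, X.
X has just one choice, so X = 27. Strike 27 from S, T.
S has just one choice, so S = 14.
T must be 15 (only option left). Remove 15 from W.
W's domain is down to {2}, so W = 2.

S=14, T=15, U=12, V=4, W=2, X=27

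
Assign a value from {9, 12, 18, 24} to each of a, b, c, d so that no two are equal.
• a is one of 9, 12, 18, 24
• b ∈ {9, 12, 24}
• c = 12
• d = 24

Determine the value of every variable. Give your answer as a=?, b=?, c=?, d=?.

c's domain is down to {12}, so c = 12. So a, b can't be 12.
d must be 24 (only option left). Strike 24 from a, b.
That leaves b = 9. So a can't be 9.
a has just one choice, so a = 18.

a=18, b=9, c=12, d=24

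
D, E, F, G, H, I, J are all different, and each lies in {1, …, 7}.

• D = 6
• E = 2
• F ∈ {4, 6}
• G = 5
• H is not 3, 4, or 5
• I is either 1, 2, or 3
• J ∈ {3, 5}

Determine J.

3

D has just one choice, so D = 6. Eliminate 6 elsewhere: F, H.
That leaves E = 2. Remove 2 from H, I.
F must be 4 (only option left).
G must be 5 (only option left). Eliminate 5 elsewhere: J.
So J = 3.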